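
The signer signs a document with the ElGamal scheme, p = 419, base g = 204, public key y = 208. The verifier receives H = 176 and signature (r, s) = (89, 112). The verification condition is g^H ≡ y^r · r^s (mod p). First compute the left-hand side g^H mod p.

306

204^2 = 41616 ≡ 135
204^4 ≡ 135^2 = 18225 ≡ 208
204^8 ≡ 208^2 = 43264 ≡ 107
204^16 ≡ 107^2 = 11449 ≡ 136
204^32 ≡ 136^2 = 18496 ≡ 60
204^64 ≡ 60^2 = 3600 ≡ 248
204^128 ≡ 248^2 = 61504 ≡ 330
176 = 128 + 32 + 16, so 204^176 ≡ 330·60·136 ≡ 306 (mod 419)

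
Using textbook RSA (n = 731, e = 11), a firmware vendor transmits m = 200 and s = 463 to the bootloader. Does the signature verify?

verifies

s^2 ≡ 463^2 = 214369 ≡ 186
s^4 ≡ 186^2 = 34596 ≡ 239
s^8 ≡ 239^2 = 57121 ≡ 103
11 = 8 + 2 + 1, so s^11 ≡ 103·186·463 ≡ 200 (mod 731)
Since 200 equals the digest 200, verification succeeds.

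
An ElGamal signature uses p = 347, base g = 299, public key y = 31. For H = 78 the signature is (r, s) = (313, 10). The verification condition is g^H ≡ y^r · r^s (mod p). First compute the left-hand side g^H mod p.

149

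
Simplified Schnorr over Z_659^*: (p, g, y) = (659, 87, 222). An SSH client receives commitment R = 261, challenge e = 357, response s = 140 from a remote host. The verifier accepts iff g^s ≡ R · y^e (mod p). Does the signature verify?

g^s mod p:
87^2 = 7569 ≡ 320
87^4 ≡ 320^2 = 102400 ≡ 255
87^8 ≡ 255^2 = 65025 ≡ 443
87^16 ≡ 443^2 = 196249 ≡ 526
87^32 ≡ 526^2 = 276676 ≡ 555
87^64 ≡ 555^2 = 308025 ≡ 272
87^128 ≡ 272^2 = 73984 ≡ 176
140 = 128 + 8 + 4, so 87^140 ≡ 176·443·255 ≡ 469 (mod 659)
R · y^e mod p:
222^2 = 49284 ≡ 518
222^4 ≡ 518^2 = 268324 ≡ 111
222^8 ≡ 111^2 = 12321 ≡ 459
222^16 ≡ 459^2 = 210681 ≡ 460
222^32 ≡ 460^2 = 211600 ≡ 61
222^64 ≡ 61^2 = 3721 ≡ 426
222^128 ≡ 426^2 = 181476 ≡ 251
222^256 ≡ 251^2 = 63001 ≡ 396
357 = 256 + 64 + 32 + 4 + 1, so 222^357 ≡ 396·426·61·111·222 ≡ 136 (mod 659)
261·136 = 35496 ≡ 569 (mod 659)
469 ≠ 569; the check fails.

does not verify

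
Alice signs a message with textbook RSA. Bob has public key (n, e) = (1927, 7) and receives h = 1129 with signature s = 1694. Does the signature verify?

s^2 ≡ 1694^2 = 2869636 ≡ 333
s^4 ≡ 333^2 = 110889 ≡ 1050
7 = 4 + 2 + 1, so s^7 ≡ 1050·333·1694 ≡ 1256 (mod 1927)
1256 ≠ 1129, so verification fails.

does not verify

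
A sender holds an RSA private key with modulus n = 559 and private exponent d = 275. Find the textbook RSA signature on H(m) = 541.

(H(m))^2 ≡ 541^2 = 292681 ≡ 324
(H(m))^4 ≡ 324^2 = 104976 ≡ 443
(H(m))^8 ≡ 443^2 = 196249 ≡ 40
(H(m))^16 ≡ 40^2 = 1600 ≡ 482
(H(m))^32 ≡ 482^2 = 232324 ≡ 339
(H(m))^64 ≡ 339^2 = 114921 ≡ 326
(H(m))^128 ≡ 326^2 = 106276 ≡ 66
(H(m))^256 ≡ 66^2 = 4356 ≡ 443
275 = 256 + 16 + 2 + 1, so (H(m))^275 ≡ 443·482·324·541 ≡ 109 (mod 559)

109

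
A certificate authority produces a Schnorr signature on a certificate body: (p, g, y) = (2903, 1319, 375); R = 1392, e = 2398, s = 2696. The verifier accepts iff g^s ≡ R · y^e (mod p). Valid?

no

g^s mod p:
1319^2696 mod 2903 = 2426
R · y^e mod p:
375^2398 mod 2903 = 389
1392·389 = 541488 ≡ 1530 (mod 2903)
2426 ≠ 1530; the check fails.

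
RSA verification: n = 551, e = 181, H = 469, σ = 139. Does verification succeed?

σ^181 mod 551 = 82
The recovered value 82 does not match the digest 469.

fails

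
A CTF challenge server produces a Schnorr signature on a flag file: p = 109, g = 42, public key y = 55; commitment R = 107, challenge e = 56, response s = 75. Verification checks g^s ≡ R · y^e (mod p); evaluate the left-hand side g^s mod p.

42^75 mod 109 = 55

55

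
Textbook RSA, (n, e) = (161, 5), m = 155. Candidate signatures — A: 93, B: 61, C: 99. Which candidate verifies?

Candidate A: 93^5 mod 161 = 116
Candidate B: 61^5 mod 161 = 122
Candidate C: 99^5 mod 161 = 155
  → matches m = 155

C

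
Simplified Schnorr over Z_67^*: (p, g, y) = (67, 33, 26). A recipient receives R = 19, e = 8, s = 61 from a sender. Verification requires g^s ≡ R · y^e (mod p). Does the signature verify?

verifies

g^s mod p:
33^2 = 1089 ≡ 17
33^4 ≡ 17^2 = 289 ≡ 21
33^8 ≡ 21^2 = 441 ≡ 39
33^16 ≡ 39^2 = 1521 ≡ 47
33^32 ≡ 47^2 = 2209 ≡ 65
61 = 32 + 16 + 8 + 4 + 1, so 33^61 ≡ 65·47·39·21·33 ≡ 35 (mod 67)
R · y^e mod p:
26^2 = 676 ≡ 6
26^4 ≡ 6^2 = 36
26^8 ≡ 36^2 = 1296 ≡ 23
19·23 = 437 ≡ 35 (mod 67)
35 ≡ 35 (mod 67); signature holds.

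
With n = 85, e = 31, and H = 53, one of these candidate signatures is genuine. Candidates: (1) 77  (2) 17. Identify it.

1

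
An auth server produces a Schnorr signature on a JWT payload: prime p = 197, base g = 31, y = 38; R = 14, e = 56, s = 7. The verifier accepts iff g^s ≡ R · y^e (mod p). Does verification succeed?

passes

g^s mod p:
Squares mod 197: 31^1≡31, 31^2≡173, 31^4≡182
7 = 4 + 2 + 1, so 31^7 ≡ 182·173·31 ≡ 128 (mod 197)
R · y^e mod p:
Squares mod 197: 38^1≡38, 38^2≡65, 38^4≡88, 38^8≡61, 38^16≡175, 38^32≡90
56 = 32 + 16 + 8, so 38^56 ≡ 90·175·61 ≡ 178 (mod 197)
14·178 = 2492 ≡ 128 (mod 197)
128 ≡ 128 (mod 197); signature holds.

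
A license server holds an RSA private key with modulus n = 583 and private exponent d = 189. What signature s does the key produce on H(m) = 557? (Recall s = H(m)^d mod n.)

118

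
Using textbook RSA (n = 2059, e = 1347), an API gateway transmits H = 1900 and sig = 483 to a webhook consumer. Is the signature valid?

valid

Squares mod 2059: sig^1≡483, sig^2≡622, sig^4≡1851, sig^8≡25, sig^16≡625, sig^32≡1474, sig^64≡431, sig^128≡451, sig^256≡1619, sig^512≡54, sig^1024≡857
1347 = 1024 + 256 + 64 + 2 + 1, so sig^1347 ≡ 857·1619·431·622·483 ≡ 1900 (mod 2059)
1900 = H, so the signature checks out.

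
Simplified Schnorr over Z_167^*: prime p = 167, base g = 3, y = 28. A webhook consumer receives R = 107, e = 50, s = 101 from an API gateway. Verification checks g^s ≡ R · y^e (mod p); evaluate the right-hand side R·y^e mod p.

28

28^2 = 784 ≡ 116
28^4 ≡ 116^2 = 13456 ≡ 96
28^8 ≡ 96^2 = 9216 ≡ 31
28^16 ≡ 31^2 = 961 ≡ 126
28^32 ≡ 126^2 = 15876 ≡ 11
50 = 32 + 16 + 2, so 28^50 ≡ 11·126·116 ≡ 122 (mod 167)
R · y^e ≡ 107·122 = 13054 ≡ 28 (mod 167)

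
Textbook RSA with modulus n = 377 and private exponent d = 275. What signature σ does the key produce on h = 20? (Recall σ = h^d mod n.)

197

h^2 ≡ 20^2 = 400 ≡ 23
h^4 ≡ 23^2 = 529 ≡ 152
h^8 ≡ 152^2 = 23104 ≡ 107
h^16 ≡ 107^2 = 11449 ≡ 139
h^32 ≡ 139^2 = 19321 ≡ 94
h^64 ≡ 94^2 = 8836 ≡ 165
h^128 ≡ 165^2 = 27225 ≡ 81
h^256 ≡ 81^2 = 6561 ≡ 152
275 = 256 + 16 + 2 + 1, so h^275 ≡ 152·139·23·20 ≡ 197 (mod 377)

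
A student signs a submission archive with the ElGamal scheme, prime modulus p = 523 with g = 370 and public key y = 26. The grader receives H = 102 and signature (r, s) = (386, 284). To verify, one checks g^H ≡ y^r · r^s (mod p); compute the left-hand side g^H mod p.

9

370^2 = 136900 ≡ 397
370^4 ≡ 397^2 = 157609 ≡ 186
370^8 ≡ 186^2 = 34596 ≡ 78
370^16 ≡ 78^2 = 6084 ≡ 331
370^32 ≡ 331^2 = 109561 ≡ 254
370^64 ≡ 254^2 = 64516 ≡ 187
102 = 64 + 32 + 4 + 2, so 370^102 ≡ 187·254·186·397 ≡ 9 (mod 523)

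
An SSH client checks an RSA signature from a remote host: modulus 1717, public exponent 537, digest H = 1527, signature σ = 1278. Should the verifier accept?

Squares mod 1717: σ^1≡1278, σ^2≡417, σ^4≡472, σ^8≡1291, σ^16≡1191, σ^32≡239, σ^64≡460, σ^128≡409, σ^256≡732, σ^512≡120
537 = 512 + 16 + 8 + 1, so σ^537 ≡ 120·1191·1291·1278 ≡ 1527 (mod 1717)
σ^537 mod 1717 = 1527 matches H.

accept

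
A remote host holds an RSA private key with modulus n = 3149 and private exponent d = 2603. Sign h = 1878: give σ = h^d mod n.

h^2603 mod 3149 = 783

783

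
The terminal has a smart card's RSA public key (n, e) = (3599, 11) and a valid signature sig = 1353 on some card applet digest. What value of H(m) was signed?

2307

Squares mod 3599: sig^1≡1353, sig^2≡2317, sig^4≡2380, sig^8≡3173
11 = 8 + 2 + 1, so sig^11 ≡ 3173·2317·1353 ≡ 2307 (mod 3599)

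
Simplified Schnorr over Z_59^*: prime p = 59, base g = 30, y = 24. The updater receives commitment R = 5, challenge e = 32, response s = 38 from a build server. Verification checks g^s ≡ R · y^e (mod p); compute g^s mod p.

28

30^2 = 900 ≡ 15
30^4 ≡ 15^2 = 225 ≡ 48
30^8 ≡ 48^2 = 2304 ≡ 3
30^16 ≡ 3^2 = 9
30^32 ≡ 9^2 = 81 ≡ 22
38 = 32 + 4 + 2, so 30^38 ≡ 22·48·15 ≡ 28 (mod 59)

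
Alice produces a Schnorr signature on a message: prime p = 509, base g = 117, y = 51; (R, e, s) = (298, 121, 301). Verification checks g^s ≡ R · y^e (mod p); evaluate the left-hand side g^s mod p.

288

117^301 mod 509 = 288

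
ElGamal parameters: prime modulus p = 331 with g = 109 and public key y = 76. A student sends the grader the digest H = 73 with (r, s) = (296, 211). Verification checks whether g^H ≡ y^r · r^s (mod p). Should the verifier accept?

Left side g^H mod p:
Squares mod 331: 109^1≡109, 109^2≡296, 109^4≡232, 109^8≡202, 109^16≡91, 109^32≡6, 109^64≡36
73 = 64 + 8 + 1, so 109^73 ≡ 36·202·109 ≡ 234 (mod 331)
Right side y^r · r^s mod p:
Squares mod 331: 76^1≡76, 76^2≡149, 76^4≡24, 76^8≡245, 76^16≡114, 76^32≡87, 76^64≡287, 76^128≡281, 76^256≡183
296 = 256 + 32 + 8, so 76^296 ≡ 183·87·245 ≡ 141 (mod 331)
Squares mod 331: 296^1≡296, 296^2≡232, 296^4≡202, 296^8≡91, 296^16≡6, 296^32≡36, 296^64≡303, 296^128≡122
211 = 128 + 64 + 16 + 2 + 1, so 296^211 ≡ 122·303·6·232·296 ≡ 58 (mod 331)
141·58 = 8178 ≡ 234 (mod 331)
234 ≡ 234 (mod 331), so the signature is genuine.

accept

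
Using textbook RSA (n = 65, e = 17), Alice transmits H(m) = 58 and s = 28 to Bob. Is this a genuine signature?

genuine

s^17 mod 65 = 58
58 = H(m), so the signature checks out.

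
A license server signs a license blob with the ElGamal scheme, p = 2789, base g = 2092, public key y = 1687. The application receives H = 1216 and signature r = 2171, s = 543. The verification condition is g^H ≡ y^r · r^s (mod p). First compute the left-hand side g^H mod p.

808

2092^2 = 4376464 ≡ 523
2092^4 ≡ 523^2 = 273529 ≡ 207
2092^8 ≡ 207^2 = 42849 ≡ 1014
2092^16 ≡ 1014^2 = 1028196 ≡ 1844
2092^32 ≡ 1844^2 = 3400336 ≡ 545
2092^64 ≡ 545^2 = 297025 ≡ 1391
2092^128 ≡ 1391^2 = 1934881 ≡ 2104
2092^256 ≡ 2104^2 = 4426816 ≡ 673
2092^512 ≡ 673^2 = 452929 ≡ 1111
2092^1024 ≡ 1111^2 = 1234321 ≡ 1583
1216 = 1024 + 128 + 64, so 2092^1216 ≡ 1583·2104·1391 ≡ 808 (mod 2789)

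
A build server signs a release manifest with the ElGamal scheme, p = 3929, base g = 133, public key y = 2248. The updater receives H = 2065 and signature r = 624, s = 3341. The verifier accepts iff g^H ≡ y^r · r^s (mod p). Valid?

no

Left side g^H mod p:
Squares mod 3929: 133^1≡133, 133^2≡1973, 133^4≡3019, 133^8≡3010, 133^16≡3755, 133^32≡2773, 133^64≡476, 133^128≡2623, 133^256≡450, 133^512≡2121, 133^1024≡3865, 133^2048≡167
2065 = 2048 + 16 + 1, so 133^2065 ≡ 167·3755·133 ≡ 1422 (mod 3929)
Right side y^r · r^s mod p:
Squares mod 3929: 2248^1≡2248, 2248^2≡810, 2248^4≡3886, 2248^8≡1849, 2248^16≡571, 2248^32≡3863, 2248^64≡427, 2248^128≡1595, 2248^256≡1962, 2248^512≡2953
624 = 512 + 64 + 32 + 16, so 2248^624 ≡ 2953·427·3863·571 ≡ 1994 (mod 3929)
Squares mod 3929: 624^1≡624, 624^2≡405, 624^4≡2936, 624^8≡3799, 624^16≡1184, 624^32≡3132, 624^64≡2640, 624^128≡3483, 624^256≡2466, 624^512≡2993, 624^1024≡3858, 624^2048≡1112
3341 = 2048 + 1024 + 256 + 8 + 4 + 1, so 624^3341 ≡ 1112·3858·2466·3799·2936·624 ≡ 1955 (mod 3929)
1994·1955 = 3898270 ≡ 702 (mod 3929)
1422 ≠ 702, so verification fails.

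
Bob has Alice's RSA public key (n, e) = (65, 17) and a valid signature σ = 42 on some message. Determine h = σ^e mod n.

22

Squares mod 65: σ^1≡42, σ^2≡9, σ^4≡16, σ^8≡61, σ^16≡16
17 = 16 + 1, so σ^17 ≡ 16·42 ≡ 22 (mod 65)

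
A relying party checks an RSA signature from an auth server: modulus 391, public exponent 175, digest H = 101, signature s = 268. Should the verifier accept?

reject

Squares mod 391: s^1≡268, s^2≡271, s^4≡324, s^8≡188, s^16≡154, s^32≡256, s^64≡239, s^128≡35
175 = 128 + 32 + 8 + 4 + 2 + 1, so s^175 ≡ 35·256·188·324·271·268 ≡ 89 (mod 391)
The recovered value 89 does not match the digest 101.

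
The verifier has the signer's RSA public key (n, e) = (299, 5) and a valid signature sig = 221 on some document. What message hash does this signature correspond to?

sig^5 mod 299 = 130

130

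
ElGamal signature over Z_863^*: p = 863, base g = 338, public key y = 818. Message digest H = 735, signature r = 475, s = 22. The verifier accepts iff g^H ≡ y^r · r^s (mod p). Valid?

no

Left side g^H mod p:
338^2 = 114244 ≡ 328
338^4 ≡ 328^2 = 107584 ≡ 572
338^8 ≡ 572^2 = 327184 ≡ 107
338^16 ≡ 107^2 = 11449 ≡ 230
338^32 ≡ 230^2 = 52900 ≡ 257
338^64 ≡ 257^2 = 66049 ≡ 461
338^128 ≡ 461^2 = 212521 ≡ 223
338^256 ≡ 223^2 = 49729 ≡ 538
338^512 ≡ 538^2 = 289444 ≡ 339
735 = 512 + 128 + 64 + 16 + 8 + 4 + 2 + 1, so 338^735 ≡ 339·223·461·230·107·572·328·338 ≡ 493 (mod 863)
Right side y^r · r^s mod p:
818^2 = 669124 ≡ 299
818^4 ≡ 299^2 = 89401 ≡ 512
818^8 ≡ 512^2 = 262144 ≡ 655
818^16 ≡ 655^2 = 429025 ≡ 114
818^32 ≡ 114^2 = 12996 ≡ 51
818^64 ≡ 51^2 = 2601 ≡ 12
818^128 ≡ 12^2 = 144
818^256 ≡ 144^2 = 20736 ≡ 24
475 = 256 + 128 + 64 + 16 + 8 + 2 + 1, so 818^475 ≡ 24·144·12·114·655·299·818 ≡ 426 (mod 863)
475^2 = 225625 ≡ 382
475^4 ≡ 382^2 = 145924 ≡ 77
475^8 ≡ 77^2 = 5929 ≡ 751
475^16 ≡ 751^2 = 564001 ≡ 462
22 = 16 + 4 + 2, so 475^22 ≡ 462·77·382 ≡ 470 (mod 863)
426·470 = 200220 ≡ 4 (mod 863)
493 ≠ 4, so verification fails.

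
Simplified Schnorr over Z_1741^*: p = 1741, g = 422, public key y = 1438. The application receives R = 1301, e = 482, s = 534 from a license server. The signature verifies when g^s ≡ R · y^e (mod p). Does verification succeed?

fails

g^s mod p:
Squares mod 1741: 422^1≡422, 422^2≡502, 422^4≡1300, 422^8≡1230, 422^16≡1712, 422^32≡841, 422^64≡435, 422^128≡1197, 422^256≡1707, 422^512≡1156
534 = 512 + 16 + 4 + 2, so 422^534 ≡ 1156·1712·1300·502 ≡ 505 (mod 1741)
R · y^e mod p:
Squares mod 1741: 1438^1≡1438, 1438^2≡1277, 1438^4≡1153, 1438^8≡1026, 1438^16≡1112, 1438^32≡434, 1438^64≡328, 1438^128≡1383, 1438^256≡1071
482 = 256 + 128 + 64 + 32 + 2, so 1438^482 ≡ 1071·1383·328·434·1277 ≡ 570 (mod 1741)
1301·570 = 741570 ≡ 1645 (mod 1741)
505 ≠ 1645; the check fails.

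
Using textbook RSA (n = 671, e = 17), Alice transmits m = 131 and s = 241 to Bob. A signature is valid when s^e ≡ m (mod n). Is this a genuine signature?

genuine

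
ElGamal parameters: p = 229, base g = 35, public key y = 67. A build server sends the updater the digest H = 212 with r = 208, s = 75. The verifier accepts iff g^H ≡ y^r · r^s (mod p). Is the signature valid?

invalid

Left side g^H mod p:
Squares mod 229: 35^1≡35, 35^2≡80, 35^4≡217, 35^8≡144, 35^16≡126, 35^32≡75, 35^64≡129, 35^128≡153
212 = 128 + 64 + 16 + 4, so 35^212 ≡ 153·129·126·217 ≡ 20 (mod 229)
Right side y^r · r^s mod p:
Squares mod 229: 67^1≡67, 67^2≡138, 67^4≡37, 67^8≡224, 67^16≡25, 67^32≡167, 67^64≡180, 67^128≡111
208 = 128 + 64 + 16, so 67^208 ≡ 111·180·25 ≡ 51 (mod 229)
Squares mod 229: 208^1≡208, 208^2≡212, 208^4≡60, 208^8≡165, 208^16≡203, 208^32≡218, 208^64≡121
75 = 64 + 8 + 2 + 1, so 208^75 ≡ 121·165·212·208 ≡ 109 (mod 229)
51·109 = 5559 ≡ 63 (mod 229)
20 ≠ 63, so verification fails.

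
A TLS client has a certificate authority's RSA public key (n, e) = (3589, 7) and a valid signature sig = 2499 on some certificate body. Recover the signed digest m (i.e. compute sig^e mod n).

2205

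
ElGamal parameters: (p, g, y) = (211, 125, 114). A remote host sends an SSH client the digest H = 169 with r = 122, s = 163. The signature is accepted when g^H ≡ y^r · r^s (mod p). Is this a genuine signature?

forged

Left side g^H mod p:
125^2 = 15625 ≡ 11
125^4 ≡ 11^2 = 121
125^8 ≡ 121^2 = 14641 ≡ 82
125^16 ≡ 82^2 = 6724 ≡ 183
125^32 ≡ 183^2 = 33489 ≡ 151
125^64 ≡ 151^2 = 22801 ≡ 13
125^128 ≡ 13^2 = 169
169 = 128 + 32 + 8 + 1, so 125^169 ≡ 169·151·82·125 ≡ 13 (mod 211)
Right side y^r · r^s mod p:
114^2 = 12996 ≡ 125
114^4 ≡ 125^2 = 15625 ≡ 11
114^8 ≡ 11^2 = 121
114^16 ≡ 121^2 = 14641 ≡ 82
114^32 ≡ 82^2 = 6724 ≡ 183
114^64 ≡ 183^2 = 33489 ≡ 151
122 = 64 + 32 + 16 + 8 + 2, so 114^122 ≡ 151·183·82·121·125 ≡ 64 (mod 211)
122^2 = 14884 ≡ 114
122^4 ≡ 114^2 = 12996 ≡ 125
122^8 ≡ 125^2 = 15625 ≡ 11
122^16 ≡ 11^2 = 121
122^32 ≡ 121^2 = 14641 ≡ 82
122^64 ≡ 82^2 = 6724 ≡ 183
122^128 ≡ 183^2 = 33489 ≡ 151
163 = 128 + 32 + 2 + 1, so 122^163 ≡ 151·82·114·122 ≡ 151 (mod 211)
64·151 = 9664 ≡ 169 (mod 211)
13 ≠ 169, so verification fails.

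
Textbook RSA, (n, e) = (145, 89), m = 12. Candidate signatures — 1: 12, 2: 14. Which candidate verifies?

Candidate 1: 12^89 mod 145 = 12
  → matches m = 12
Candidate 2: 14^89 mod 145 = 19

1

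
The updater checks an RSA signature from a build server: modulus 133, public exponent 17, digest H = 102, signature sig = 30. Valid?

sig^17 mod 133 = 102
sig^17 mod 133 = 102 matches H.

yes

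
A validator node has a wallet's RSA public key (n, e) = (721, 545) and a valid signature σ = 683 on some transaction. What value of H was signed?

653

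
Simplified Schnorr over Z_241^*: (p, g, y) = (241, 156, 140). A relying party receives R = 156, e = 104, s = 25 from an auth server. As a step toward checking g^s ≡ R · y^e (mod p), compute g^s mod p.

165

156^25 mod 241 = 165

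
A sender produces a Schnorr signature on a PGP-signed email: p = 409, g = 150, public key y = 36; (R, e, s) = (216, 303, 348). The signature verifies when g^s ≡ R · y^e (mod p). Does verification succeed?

fails

g^s mod p:
150^2 = 22500 ≡ 5
150^4 ≡ 5^2 = 25
150^8 ≡ 25^2 = 625 ≡ 216
150^16 ≡ 216^2 = 46656 ≡ 30
150^32 ≡ 30^2 = 900 ≡ 82
150^64 ≡ 82^2 = 6724 ≡ 180
150^128 ≡ 180^2 = 32400 ≡ 89
150^256 ≡ 89^2 = 7921 ≡ 150
348 = 256 + 64 + 16 + 8 + 4, so 150^348 ≡ 150·180·30·216·25 ≡ 216 (mod 409)
R · y^e mod p:
36^2 = 1296 ≡ 69
36^4 ≡ 69^2 = 4761 ≡ 262
36^8 ≡ 262^2 = 68644 ≡ 341
36^16 ≡ 341^2 = 116281 ≡ 125
36^32 ≡ 125^2 = 15625 ≡ 83
36^64 ≡ 83^2 = 6889 ≡ 345
36^128 ≡ 345^2 = 119025 ≡ 6
36^256 ≡ 6^2 = 36
303 = 256 + 32 + 8 + 4 + 2 + 1, so 36^303 ≡ 36·83·341·262·69·36 ≡ 150 (mod 409)
216·150 = 32400 ≡ 89 (mod 409)
216 ≠ 89; the check fails.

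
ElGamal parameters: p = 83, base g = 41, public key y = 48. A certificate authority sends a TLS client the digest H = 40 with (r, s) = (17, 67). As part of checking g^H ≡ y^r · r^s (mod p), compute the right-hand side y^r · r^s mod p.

48^17 mod 83 = 9
17^67 mod 83 = 9
y^r · r^s ≡ 9·9 = 81 ≡ 81 (mod 83)

81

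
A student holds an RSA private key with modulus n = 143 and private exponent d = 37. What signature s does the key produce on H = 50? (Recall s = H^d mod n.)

63

H^2 ≡ 50^2 = 2500 ≡ 69
H^4 ≡ 69^2 = 4761 ≡ 42
H^8 ≡ 42^2 = 1764 ≡ 48
H^16 ≡ 48^2 = 2304 ≡ 16
H^32 ≡ 16^2 = 256 ≡ 113
37 = 32 + 4 + 1, so H^37 ≡ 113·42·50 ≡ 63 (mod 143)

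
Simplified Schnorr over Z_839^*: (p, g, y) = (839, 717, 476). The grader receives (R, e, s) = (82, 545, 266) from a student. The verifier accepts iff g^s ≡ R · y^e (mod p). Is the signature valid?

g^s mod p:
717^2 = 514089 ≡ 621
717^4 ≡ 621^2 = 385641 ≡ 540
717^8 ≡ 540^2 = 291600 ≡ 467
717^16 ≡ 467^2 = 218089 ≡ 788
717^32 ≡ 788^2 = 620944 ≡ 84
717^64 ≡ 84^2 = 7056 ≡ 344
717^128 ≡ 344^2 = 118336 ≡ 37
717^256 ≡ 37^2 = 1369 ≡ 530
266 = 256 + 8 + 2, so 717^266 ≡ 530·467·621 ≡ 588 (mod 839)
R · y^e mod p:
476^2 = 226576 ≡ 46
476^4 ≡ 46^2 = 2116 ≡ 438
476^8 ≡ 438^2 = 191844 ≡ 552
476^16 ≡ 552^2 = 304704 ≡ 147
476^32 ≡ 147^2 = 21609 ≡ 634
476^64 ≡ 634^2 = 401956 ≡ 75
476^128 ≡ 75^2 = 5625 ≡ 591
476^256 ≡ 591^2 = 349281 ≡ 257
476^512 ≡ 257^2 = 66049 ≡ 607
545 = 512 + 32 + 1, so 476^545 ≡ 607·634·476 ≡ 662 (mod 839)
82·662 = 54284 ≡ 588 (mod 839)
588 ≡ 588 (mod 839); signature holds.

valid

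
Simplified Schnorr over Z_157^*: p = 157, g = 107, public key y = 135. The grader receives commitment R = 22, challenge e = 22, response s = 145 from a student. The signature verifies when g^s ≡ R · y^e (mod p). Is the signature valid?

g^s mod p:
107^2 = 11449 ≡ 145
107^4 ≡ 145^2 = 21025 ≡ 144
107^8 ≡ 144^2 = 20736 ≡ 12
107^16 ≡ 12^2 = 144
107^32 ≡ 144^2 = 20736 ≡ 12
107^64 ≡ 12^2 = 144
107^128 ≡ 144^2 = 20736 ≡ 12
145 = 128 + 16 + 1, so 107^145 ≡ 12·144·107 ≡ 107 (mod 157)
R · y^e mod p:
135^2 = 18225 ≡ 13
135^4 ≡ 13^2 = 169 ≡ 12
135^8 ≡ 12^2 = 144
135^16 ≡ 144^2 = 20736 ≡ 12
22 = 16 + 4 + 2, so 135^22 ≡ 12·12·13 ≡ 145 (mod 157)
22·145 = 3190 ≡ 50 (mod 157)
107 ≠ 50; the check fails.

invalid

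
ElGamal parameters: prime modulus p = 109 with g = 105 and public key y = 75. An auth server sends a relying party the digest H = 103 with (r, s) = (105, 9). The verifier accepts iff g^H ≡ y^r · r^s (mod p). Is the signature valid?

invalid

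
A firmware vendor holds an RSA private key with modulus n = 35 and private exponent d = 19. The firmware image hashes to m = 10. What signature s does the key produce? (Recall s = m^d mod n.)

10

Squares mod 35: m^1≡10, m^2≡30, m^4≡25, m^8≡30, m^16≡25
19 = 16 + 2 + 1, so m^19 ≡ 25·30·10 ≡ 10 (mod 35)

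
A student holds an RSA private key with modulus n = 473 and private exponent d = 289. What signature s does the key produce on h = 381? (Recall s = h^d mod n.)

Squares mod 473: h^1≡381, h^2≡423, h^4≡135, h^8≡251, h^16≡92, h^32≡423, h^64≡135, h^128≡251, h^256≡92
289 = 256 + 32 + 1, so h^289 ≡ 92·423·381 ≡ 338 (mod 473)

338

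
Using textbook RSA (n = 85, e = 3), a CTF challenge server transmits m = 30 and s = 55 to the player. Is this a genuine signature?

Squares mod 85: s^1≡55, s^2≡50
3 = 2 + 1, so s^3 ≡ 50·55 ≡ 30 (mod 85)
s^3 mod 85 = 30 matches m.

genuine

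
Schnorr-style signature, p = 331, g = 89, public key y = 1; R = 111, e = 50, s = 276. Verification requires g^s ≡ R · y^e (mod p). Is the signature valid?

g^s mod p:
89^2 = 7921 ≡ 308
89^4 ≡ 308^2 = 94864 ≡ 198
89^8 ≡ 198^2 = 39204 ≡ 146
89^16 ≡ 146^2 = 21316 ≡ 132
89^32 ≡ 132^2 = 17424 ≡ 212
89^64 ≡ 212^2 = 44944 ≡ 259
89^128 ≡ 259^2 = 67081 ≡ 219
89^256 ≡ 219^2 = 47961 ≡ 297
276 = 256 + 16 + 4, so 89^276 ≡ 297·132·198 ≡ 111 (mod 331)
R · y^e mod p:
1^2 = 1
1^4 ≡ 1^2 = 1
1^8 ≡ 1^2 = 1
1^16 ≡ 1^2 = 1
1^32 ≡ 1^2 = 1
50 = 32 + 16 + 2, so 1^50 ≡ 1·1·1 ≡ 1 (mod 331)
111·1 = 111 ≡ 111 (mod 331)
111 ≡ 111 (mod 331); signature holds.

valid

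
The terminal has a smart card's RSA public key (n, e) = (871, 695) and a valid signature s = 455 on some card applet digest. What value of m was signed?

273

Squares mod 871: s^1≡455, s^2≡598, s^4≡494, s^8≡156, s^16≡819, s^32≡91, s^64≡442, s^128≡260, s^256≡533, s^512≡143
695 = 512 + 128 + 32 + 16 + 4 + 2 + 1, so s^695 ≡ 143·260·91·819·494·598·455 ≡ 273 (mod 871)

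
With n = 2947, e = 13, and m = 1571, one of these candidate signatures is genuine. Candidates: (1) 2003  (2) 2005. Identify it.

2

Candidate 1: 2003^2 = 4012009 ≡ 1142; 2003^4 ≡ 1142^2 = 1304164 ≡ 1590; 2003^8 ≡ 1590^2 = 2528100 ≡ 2521; 13 = 8 + 4 + 1, so 2003^13 ≡ 2521·1590·2003 ≡ 1317 (mod 2947)
Candidate 2: 2005^2 = 4020025 ≡ 317; 2005^4 ≡ 317^2 = 100489 ≡ 291; 2005^8 ≡ 291^2 = 84681 ≡ 2165; 13 = 8 + 4 + 1, so 2005^13 ≡ 2165·291·2005 ≡ 1571 (mod 2947)
  → matches m = 1571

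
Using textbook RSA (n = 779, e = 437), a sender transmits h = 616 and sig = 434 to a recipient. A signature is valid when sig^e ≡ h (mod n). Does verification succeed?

fails

Squares mod 779: sig^1≡434, sig^2≡617, sig^4≡537, sig^8≡139, sig^16≡625, sig^32≡346, sig^64≡529, sig^128≡180, sig^256≡461
437 = 256 + 128 + 32 + 16 + 4 + 1, so sig^437 ≡ 461·180·346·625·537·434 ≡ 498 (mod 779)
sig^437 mod 779 = 498, but h = 616.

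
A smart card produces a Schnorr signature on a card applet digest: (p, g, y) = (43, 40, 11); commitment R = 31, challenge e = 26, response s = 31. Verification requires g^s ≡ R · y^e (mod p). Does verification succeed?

g^s mod p:
40^31 mod 43 = 10
R · y^e mod p:
11^26 mod 43 = 16
31·16 = 496 ≡ 23 (mod 43)
10 ≠ 23; the check fails.

fails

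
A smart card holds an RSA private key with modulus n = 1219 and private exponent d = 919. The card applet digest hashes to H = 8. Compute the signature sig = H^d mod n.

Squares mod 1219: H^1≡8, H^2≡64, H^4≡439, H^8≡119, H^16≡752, H^32≡1107, H^64≡354, H^128≡978, H^256≡788, H^512≡473
919 = 512 + 256 + 128 + 16 + 4 + 2 + 1, so H^919 ≡ 473·788·978·752·439·64·8 ≡ 956 (mod 1219)

956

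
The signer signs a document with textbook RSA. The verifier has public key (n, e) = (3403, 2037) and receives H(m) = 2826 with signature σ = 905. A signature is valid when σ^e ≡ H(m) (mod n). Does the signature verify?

σ^2 ≡ 905^2 = 819025 ≡ 2305
σ^4 ≡ 2305^2 = 5313025 ≡ 942
σ^8 ≡ 942^2 = 887364 ≡ 2584
σ^16 ≡ 2584^2 = 6677056 ≡ 370
σ^32 ≡ 370^2 = 136900 ≡ 780
σ^64 ≡ 780^2 = 608400 ≡ 2666
σ^128 ≡ 2666^2 = 7107556 ≡ 2092
σ^256 ≡ 2092^2 = 4376464 ≡ 206
σ^512 ≡ 206^2 = 42436 ≡ 1600
σ^1024 ≡ 1600^2 = 2560000 ≡ 944
2037 = 1024 + 512 + 256 + 128 + 64 + 32 + 16 + 4 + 1, so σ^2037 ≡ 944·1600·206·2092·2666·780·370·942·905 ≡ 2826 (mod 3403)
σ^2037 mod 3403 = 2826 matches H(m).

verifies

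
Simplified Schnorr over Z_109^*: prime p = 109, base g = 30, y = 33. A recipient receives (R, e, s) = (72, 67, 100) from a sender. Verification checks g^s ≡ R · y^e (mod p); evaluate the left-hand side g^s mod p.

22

30^2 = 900 ≡ 28
30^4 ≡ 28^2 = 784 ≡ 21
30^8 ≡ 21^2 = 441 ≡ 5
30^16 ≡ 5^2 = 25
30^32 ≡ 25^2 = 625 ≡ 80
30^64 ≡ 80^2 = 6400 ≡ 78
100 = 64 + 32 + 4, so 30^100 ≡ 78·80·21 ≡ 22 (mod 109)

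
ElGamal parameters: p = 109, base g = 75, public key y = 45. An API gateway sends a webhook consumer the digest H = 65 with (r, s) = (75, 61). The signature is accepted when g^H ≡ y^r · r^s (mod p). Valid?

no

Left side g^H mod p:
Squares mod 109: 75^1≡75, 75^2≡66, 75^4≡105, 75^8≡16, 75^16≡38, 75^32≡27, 75^64≡75
65 = 64 + 1, so 75^65 ≡ 75·75 ≡ 66 (mod 109)
Right side y^r · r^s mod p:
Squares mod 109: 45^1≡45, 45^2≡63, 45^4≡45, 45^8≡63, 45^16≡45, 45^32≡63, 45^64≡45
75 = 64 + 8 + 2 + 1, so 45^75 ≡ 45·63·63·45 ≡ 1 (mod 109)
Squares mod 109: 75^1≡75, 75^2≡66, 75^4≡105, 75^8≡16, 75^16≡38, 75^32≡27
61 = 32 + 16 + 8 + 4 + 1, so 75^61 ≡ 27·38·16·105·75 ≡ 38 (mod 109)
1·38 = 38 ≡ 38 (mod 109)
66 ≠ 38, so verification fails.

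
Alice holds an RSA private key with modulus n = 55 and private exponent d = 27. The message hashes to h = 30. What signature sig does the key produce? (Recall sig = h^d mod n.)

35

h^2 ≡ 30^2 = 900 ≡ 20
h^4 ≡ 20^2 = 400 ≡ 15
h^8 ≡ 15^2 = 225 ≡ 5
h^16 ≡ 5^2 = 25
27 = 16 + 8 + 2 + 1, so h^27 ≡ 25·5·20·30 ≡ 35 (mod 55)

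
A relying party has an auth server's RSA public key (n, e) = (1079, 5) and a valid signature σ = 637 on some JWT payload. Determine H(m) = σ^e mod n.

299

σ^2 ≡ 637^2 = 405769 ≡ 65
σ^4 ≡ 65^2 = 4225 ≡ 988
5 = 4 + 1, so σ^5 ≡ 988·637 ≡ 299 (mod 1079)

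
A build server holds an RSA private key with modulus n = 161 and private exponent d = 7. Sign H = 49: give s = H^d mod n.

H^2 ≡ 49^2 = 2401 ≡ 147
H^4 ≡ 147^2 = 21609 ≡ 35
7 = 4 + 2 + 1, so H^7 ≡ 35·147·49 ≡ 140 (mod 161)

140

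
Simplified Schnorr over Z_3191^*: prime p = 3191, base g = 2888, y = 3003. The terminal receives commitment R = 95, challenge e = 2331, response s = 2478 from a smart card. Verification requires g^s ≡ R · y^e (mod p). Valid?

g^s mod p:
Squares mod 3191: 2888^1≡2888, 2888^2≡2461, 2888^4≡3, 2888^8≡9, 2888^16≡81, 2888^32≡179, 2888^64≡131, 2888^128≡1206, 2888^256≡2531, 2888^512≡1624, 2888^1024≡1610, 2888^2048≡1008
2478 = 2048 + 256 + 128 + 32 + 8 + 4 + 2, so 2888^2478 ≡ 1008·2531·1206·179·9·3·2461 ≡ 3152 (mod 3191)
R · y^e mod p:
Squares mod 3191: 3003^1≡3003, 3003^2≡243, 3003^4≡1611, 3003^8≡1038, 3003^16≡2077, 3003^32≡2888, 3003^64≡2461, 3003^128≡3, 3003^256≡9, 3003^512≡81, 3003^1024≡179, 3003^2048≡131
2331 = 2048 + 256 + 16 + 8 + 2 + 1, so 3003^2331 ≡ 131·9·2077·1038·243·3003 ≡ 3157 (mod 3191)
95·3157 = 299915 ≡ 3152 (mod 3191)
3152 ≡ 3152 (mod 3191); signature holds.

yes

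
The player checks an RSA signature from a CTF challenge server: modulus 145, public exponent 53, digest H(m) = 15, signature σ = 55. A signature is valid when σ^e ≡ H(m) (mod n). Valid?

yes

σ^2 ≡ 55^2 = 3025 ≡ 125
σ^4 ≡ 125^2 = 15625 ≡ 110
σ^8 ≡ 110^2 = 12100 ≡ 65
σ^16 ≡ 65^2 = 4225 ≡ 20
σ^32 ≡ 20^2 = 400 ≡ 110
53 = 32 + 16 + 4 + 1, so σ^53 ≡ 110·20·110·55 ≡ 15 (mod 145)
15 = H(m), so the signature checks out.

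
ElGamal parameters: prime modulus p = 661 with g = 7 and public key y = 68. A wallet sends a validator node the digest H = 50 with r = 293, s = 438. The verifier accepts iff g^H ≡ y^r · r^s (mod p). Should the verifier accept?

reject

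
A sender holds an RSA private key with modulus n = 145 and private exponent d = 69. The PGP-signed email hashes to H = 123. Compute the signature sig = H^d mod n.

83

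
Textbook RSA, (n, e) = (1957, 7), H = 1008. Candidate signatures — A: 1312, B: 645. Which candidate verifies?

A

Candidate A: 1312^2 = 1721344 ≡ 1141; 1312^4 ≡ 1141^2 = 1301881 ≡ 476; 7 = 4 + 2 + 1, so 1312^7 ≡ 476·1141·1312 ≡ 1008 (mod 1957)
  → matches H = 1008
Candidate B: 645^2 = 416025 ≡ 1141; 645^4 ≡ 1141^2 = 1301881 ≡ 476; 7 = 4 + 2 + 1, so 645^7 ≡ 476·1141·645 ≡ 949 (mod 1957)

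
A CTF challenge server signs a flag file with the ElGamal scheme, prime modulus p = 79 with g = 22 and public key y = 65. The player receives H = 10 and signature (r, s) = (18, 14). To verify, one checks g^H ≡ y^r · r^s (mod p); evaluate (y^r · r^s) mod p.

65

65^2 = 4225 ≡ 38
65^4 ≡ 38^2 = 1444 ≡ 22
65^8 ≡ 22^2 = 484 ≡ 10
65^16 ≡ 10^2 = 100 ≡ 21
18 = 16 + 2, so 65^18 ≡ 21·38 ≡ 8 (mod 79)
18^2 = 324 ≡ 8
18^4 ≡ 8^2 = 64
18^8 ≡ 64^2 = 4096 ≡ 67
14 = 8 + 4 + 2, so 18^14 ≡ 67·64·8 ≡ 18 (mod 79)
y^r · r^s ≡ 8·18 = 144 ≡ 65 (mod 79)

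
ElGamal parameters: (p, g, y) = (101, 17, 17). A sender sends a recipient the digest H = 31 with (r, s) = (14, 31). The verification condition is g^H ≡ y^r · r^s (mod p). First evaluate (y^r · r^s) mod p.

17^14 mod 101 = 95
14^31 mod 101 = 14
y^r · r^s ≡ 95·14 = 1330 ≡ 17 (mod 101)

17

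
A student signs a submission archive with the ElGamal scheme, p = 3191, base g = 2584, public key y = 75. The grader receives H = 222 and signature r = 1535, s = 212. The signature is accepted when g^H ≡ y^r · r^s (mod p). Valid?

no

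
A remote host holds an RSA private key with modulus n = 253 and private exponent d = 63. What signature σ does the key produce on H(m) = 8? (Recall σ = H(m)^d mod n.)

(H(m))^2 ≡ 8^2 = 64
(H(m))^4 ≡ 64^2 = 4096 ≡ 48
(H(m))^8 ≡ 48^2 = 2304 ≡ 27
(H(m))^16 ≡ 27^2 = 729 ≡ 223
(H(m))^32 ≡ 223^2 = 49729 ≡ 141
63 = 32 + 16 + 8 + 4 + 2 + 1, so (H(m))^63 ≡ 141·223·27·48·64·8 ≡ 50 (mod 253)

50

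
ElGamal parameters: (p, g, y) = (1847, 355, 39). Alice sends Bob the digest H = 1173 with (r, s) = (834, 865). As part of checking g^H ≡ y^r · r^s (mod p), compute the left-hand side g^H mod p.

355^2 = 126025 ≡ 429
355^4 ≡ 429^2 = 184041 ≡ 1188
355^8 ≡ 1188^2 = 1411344 ≡ 236
355^16 ≡ 236^2 = 55696 ≡ 286
355^32 ≡ 286^2 = 81796 ≡ 528
355^64 ≡ 528^2 = 278784 ≡ 1734
355^128 ≡ 1734^2 = 3006756 ≡ 1687
355^256 ≡ 1687^2 = 2845969 ≡ 1589
355^512 ≡ 1589^2 = 2524921 ≡ 72
355^1024 ≡ 72^2 = 5184 ≡ 1490
1173 = 1024 + 128 + 16 + 4 + 1, so 355^1173 ≡ 1490·1687·286·1188·355 ≡ 1018 (mod 1847)

1018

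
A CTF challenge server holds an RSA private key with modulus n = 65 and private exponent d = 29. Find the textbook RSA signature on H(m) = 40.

Squares mod 65: (H(m))^1≡40, (H(m))^2≡40, (H(m))^4≡40, (H(m))^8≡40, (H(m))^16≡40
29 = 16 + 8 + 4 + 1, so (H(m))^29 ≡ 40·40·40·40 ≡ 40 (mod 65)

40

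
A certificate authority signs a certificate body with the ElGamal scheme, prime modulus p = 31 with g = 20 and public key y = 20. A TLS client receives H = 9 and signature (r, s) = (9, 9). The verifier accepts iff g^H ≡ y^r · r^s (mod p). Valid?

no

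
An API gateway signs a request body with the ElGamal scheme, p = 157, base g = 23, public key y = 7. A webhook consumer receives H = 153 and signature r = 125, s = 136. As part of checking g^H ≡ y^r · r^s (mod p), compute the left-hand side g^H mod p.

155

23^2 = 529 ≡ 58
23^4 ≡ 58^2 = 3364 ≡ 67
23^8 ≡ 67^2 = 4489 ≡ 93
23^16 ≡ 93^2 = 8649 ≡ 14
23^32 ≡ 14^2 = 196 ≡ 39
23^64 ≡ 39^2 = 1521 ≡ 108
23^128 ≡ 108^2 = 11664 ≡ 46
153 = 128 + 16 + 8 + 1, so 23^153 ≡ 46·14·93·23 ≡ 155 (mod 157)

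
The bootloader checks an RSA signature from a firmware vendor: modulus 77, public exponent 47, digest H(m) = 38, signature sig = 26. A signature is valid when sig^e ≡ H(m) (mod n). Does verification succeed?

sig^2 ≡ 26^2 = 676 ≡ 60
sig^4 ≡ 60^2 = 3600 ≡ 58
sig^8 ≡ 58^2 = 3364 ≡ 53
sig^16 ≡ 53^2 = 2809 ≡ 37
sig^32 ≡ 37^2 = 1369 ≡ 60
47 = 32 + 8 + 4 + 2 + 1, so sig^47 ≡ 60·53·58·60·26 ≡ 38 (mod 77)
38 = H(m), so the signature checks out.

passes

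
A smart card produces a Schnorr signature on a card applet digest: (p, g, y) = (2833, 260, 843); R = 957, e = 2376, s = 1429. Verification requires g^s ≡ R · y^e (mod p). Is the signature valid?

valid

g^s mod p:
260^2 = 67600 ≡ 2441
260^4 ≡ 2441^2 = 5958481 ≡ 682
260^8 ≡ 682^2 = 465124 ≡ 512
260^16 ≡ 512^2 = 262144 ≡ 1508
260^32 ≡ 1508^2 = 2274064 ≡ 1998
260^64 ≡ 1998^2 = 3992004 ≡ 307
260^128 ≡ 307^2 = 94249 ≡ 760
260^256 ≡ 760^2 = 577600 ≡ 2501
260^512 ≡ 2501^2 = 6255001 ≡ 2570
260^1024 ≡ 2570^2 = 6604900 ≡ 1177
1429 = 1024 + 256 + 128 + 16 + 4 + 1, so 260^1429 ≡ 1177·2501·760·1508·682·260 ≡ 1311 (mod 2833)
R · y^e mod p:
843^2 = 710649 ≡ 2399
843^4 ≡ 2399^2 = 5755201 ≡ 1378
843^8 ≡ 1378^2 = 1898884 ≡ 774
843^16 ≡ 774^2 = 599076 ≡ 1313
843^32 ≡ 1313^2 = 1723969 ≡ 1505
843^64 ≡ 1505^2 = 2265025 ≡ 1458
843^128 ≡ 1458^2 = 2125764 ≡ 1014
843^256 ≡ 1014^2 = 1028196 ≡ 2650
843^512 ≡ 2650^2 = 7022500 ≡ 2326
843^1024 ≡ 2326^2 = 5410276 ≡ 2079
843^2048 ≡ 2079^2 = 4322241 ≡ 1916
2376 = 2048 + 256 + 64 + 8, so 843^2376 ≡ 1916·2650·1458·774 ≡ 1520 (mod 2833)
957·1520 = 1454640 ≡ 1311 (mod 2833)
1311 ≡ 1311 (mod 2833); signature holds.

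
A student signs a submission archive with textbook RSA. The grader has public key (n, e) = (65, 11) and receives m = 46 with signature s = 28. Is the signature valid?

s^2 ≡ 28^2 = 784 ≡ 4
s^4 ≡ 4^2 = 16
s^8 ≡ 16^2 = 256 ≡ 61
11 = 8 + 2 + 1, so s^11 ≡ 61·4·28 ≡ 7 (mod 65)
The recovered value 7 does not match the digest 46.

invalid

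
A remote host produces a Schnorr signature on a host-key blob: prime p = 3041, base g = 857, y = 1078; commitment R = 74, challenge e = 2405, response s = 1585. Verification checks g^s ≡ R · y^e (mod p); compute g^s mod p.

671

857^2 = 734449 ≡ 1568
857^4 ≡ 1568^2 = 2458624 ≡ 1496
857^8 ≡ 1496^2 = 2238016 ≡ 2881
857^16 ≡ 2881^2 = 8300161 ≡ 1272
857^32 ≡ 1272^2 = 1617984 ≡ 172
857^64 ≡ 172^2 = 29584 ≡ 2215
857^128 ≡ 2215^2 = 4906225 ≡ 1092
857^256 ≡ 1092^2 = 1192464 ≡ 392
857^512 ≡ 392^2 = 153664 ≡ 1614
857^1024 ≡ 1614^2 = 2604996 ≡ 1900
1585 = 1024 + 512 + 32 + 16 + 1, so 857^1585 ≡ 1900·1614·172·1272·857 ≡ 671 (mod 3041)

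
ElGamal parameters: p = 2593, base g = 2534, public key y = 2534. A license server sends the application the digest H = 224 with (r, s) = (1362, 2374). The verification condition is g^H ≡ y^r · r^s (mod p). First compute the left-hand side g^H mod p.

1137

2534^224 mod 2593 = 1137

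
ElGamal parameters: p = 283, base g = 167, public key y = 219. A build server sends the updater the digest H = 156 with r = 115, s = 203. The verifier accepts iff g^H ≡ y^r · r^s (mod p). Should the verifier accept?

reject

Left side g^H mod p:
167^2 = 27889 ≡ 155
167^4 ≡ 155^2 = 24025 ≡ 253
167^8 ≡ 253^2 = 64009 ≡ 51
167^16 ≡ 51^2 = 2601 ≡ 54
167^32 ≡ 54^2 = 2916 ≡ 86
167^64 ≡ 86^2 = 7396 ≡ 38
167^128 ≡ 38^2 = 1444 ≡ 29
156 = 128 + 16 + 8 + 4, so 167^156 ≡ 29·54·51·253 ≡ 181 (mod 283)
Right side y^r · r^s mod p:
219^2 = 47961 ≡ 134
219^4 ≡ 134^2 = 17956 ≡ 127
219^8 ≡ 127^2 = 16129 ≡ 281
219^16 ≡ 281^2 = 78961 ≡ 4
219^32 ≡ 4^2 = 16
219^64 ≡ 16^2 = 256
115 = 64 + 32 + 16 + 2 + 1, so 219^115 ≡ 256·16·4·134·219 ≡ 33 (mod 283)
115^2 = 13225 ≡ 207
115^4 ≡ 207^2 = 42849 ≡ 116
115^8 ≡ 116^2 = 13456 ≡ 155
115^16 ≡ 155^2 = 24025 ≡ 253
115^32 ≡ 253^2 = 64009 ≡ 51
115^64 ≡ 51^2 = 2601 ≡ 54
115^128 ≡ 54^2 = 2916 ≡ 86
203 = 128 + 64 + 8 + 2 + 1, so 115^203 ≡ 86·54·155·207·115 ≡ 172 (mod 283)
33·172 = 5676 ≡ 16 (mod 283)
181 ≠ 16, so verification fails.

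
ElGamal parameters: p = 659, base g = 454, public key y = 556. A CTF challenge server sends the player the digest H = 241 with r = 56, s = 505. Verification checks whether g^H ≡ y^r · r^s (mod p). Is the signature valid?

Left side g^H mod p:
Squares mod 659: 454^1≡454, 454^2≡508, 454^4≡395, 454^8≡501, 454^16≡581, 454^32≡153, 454^64≡344, 454^128≡375
241 = 128 + 64 + 32 + 16 + 1, so 454^241 ≡ 375·344·153·581·454 ≡ 526 (mod 659)
Right side y^r · r^s mod p:
Squares mod 659: 556^1≡556, 556^2≡65, 556^4≡271, 556^8≡292, 556^16≡253, 556^32≡86
56 = 32 + 16 + 8, so 556^56 ≡ 86·253·292 ≡ 576 (mod 659)
Squares mod 659: 56^1≡56, 56^2≡500, 56^4≡239, 56^8≡447, 56^16≡132, 56^32≡290, 56^64≡407, 56^128≡240, 56^256≡267
505 = 256 + 128 + 64 + 32 + 16 + 8 + 1, so 56^505 ≡ 267·240·407·290·132·447·56 ≡ 81 (mod 659)
576·81 = 46656 ≡ 526 (mod 659)
526 ≡ 526 (mod 659), so the signature is genuine.

valid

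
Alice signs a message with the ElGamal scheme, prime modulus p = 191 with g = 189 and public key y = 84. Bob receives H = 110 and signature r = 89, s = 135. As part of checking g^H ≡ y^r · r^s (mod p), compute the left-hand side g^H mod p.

189^2 = 35721 ≡ 4
189^4 ≡ 4^2 = 16
189^8 ≡ 16^2 = 256 ≡ 65
189^16 ≡ 65^2 = 4225 ≡ 23
189^32 ≡ 23^2 = 529 ≡ 147
189^64 ≡ 147^2 = 21609 ≡ 26
110 = 64 + 32 + 8 + 4 + 2, so 189^110 ≡ 26·147·65·16·4 ≡ 107 (mod 191)

107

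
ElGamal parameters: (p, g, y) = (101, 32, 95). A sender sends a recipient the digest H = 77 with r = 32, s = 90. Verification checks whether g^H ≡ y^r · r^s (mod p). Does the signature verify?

does not verify

Left side g^H mod p:
Squares mod 101: 32^1≡32, 32^2≡14, 32^4≡95, 32^8≡36, 32^16≡84, 32^32≡87, 32^64≡95
77 = 64 + 8 + 4 + 1, so 32^77 ≡ 95·36·95·32 ≡ 62 (mod 101)
Right side y^r · r^s mod p:
Squares mod 101: 95^1≡95, 95^2≡36, 95^4≡84, 95^8≡87, 95^16≡95, 95^32≡36
95^32 ≡ 36 (mod 101)
Squares mod 101: 32^1≡32, 32^2≡14, 32^4≡95, 32^8≡36, 32^16≡84, 32^32≡87, 32^64≡95
90 = 64 + 16 + 8 + 2, so 32^90 ≡ 95·84·36·14 ≡ 100 (mod 101)
36·100 = 3600 ≡ 65 (mod 101)
62 ≠ 65, so verification fails.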